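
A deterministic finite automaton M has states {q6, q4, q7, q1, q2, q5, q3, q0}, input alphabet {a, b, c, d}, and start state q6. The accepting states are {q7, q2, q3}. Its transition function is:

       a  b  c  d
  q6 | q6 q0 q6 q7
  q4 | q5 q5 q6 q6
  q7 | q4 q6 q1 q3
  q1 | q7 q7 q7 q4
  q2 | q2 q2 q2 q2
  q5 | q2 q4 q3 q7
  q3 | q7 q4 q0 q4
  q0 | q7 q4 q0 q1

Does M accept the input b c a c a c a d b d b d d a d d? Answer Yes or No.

Yes

Trace: q6 -b-> q0 -c-> q0 -a-> q7 -c-> q1 -a-> q7 -c-> q1 -a-> q7 -d-> q3 -b-> q4 -d-> q6 -b-> q0 -d-> q1 -d-> q4 -a-> q5 -d-> q7 -d-> q3
End state q3 is accepting.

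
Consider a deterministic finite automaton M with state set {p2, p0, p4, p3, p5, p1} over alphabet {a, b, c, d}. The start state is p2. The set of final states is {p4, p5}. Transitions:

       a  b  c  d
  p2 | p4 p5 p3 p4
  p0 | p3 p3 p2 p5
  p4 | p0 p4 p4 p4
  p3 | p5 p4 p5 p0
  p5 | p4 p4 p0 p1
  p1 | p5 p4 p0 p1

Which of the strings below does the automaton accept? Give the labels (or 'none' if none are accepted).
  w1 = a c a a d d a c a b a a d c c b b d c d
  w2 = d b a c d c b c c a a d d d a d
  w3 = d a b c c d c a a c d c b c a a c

w1: p2 → p4 → p4 → p0 → p3 → p0 → p5 → p4 → p4 → p0 → p3 → p5 → p4 → p4 → p4 → p4 → p4 → p4 → p4 → p4 → p4  → end p4, accepted
w2: p2 → p4 → p4 → p0 → p2 → p4 → p4 → p4 → p4 → p4 → p0 → p3 → p0 → p5 → p1 → p5 → p1  → end p1, rejected
w3: p2 → p4 → p0 → p3 → p5 → p0 → p5 → p0 → p3 → p5 → p0 → p5 → p0 → p3 → p5 → p4 → p0 → p2  → end p2, rejected

w1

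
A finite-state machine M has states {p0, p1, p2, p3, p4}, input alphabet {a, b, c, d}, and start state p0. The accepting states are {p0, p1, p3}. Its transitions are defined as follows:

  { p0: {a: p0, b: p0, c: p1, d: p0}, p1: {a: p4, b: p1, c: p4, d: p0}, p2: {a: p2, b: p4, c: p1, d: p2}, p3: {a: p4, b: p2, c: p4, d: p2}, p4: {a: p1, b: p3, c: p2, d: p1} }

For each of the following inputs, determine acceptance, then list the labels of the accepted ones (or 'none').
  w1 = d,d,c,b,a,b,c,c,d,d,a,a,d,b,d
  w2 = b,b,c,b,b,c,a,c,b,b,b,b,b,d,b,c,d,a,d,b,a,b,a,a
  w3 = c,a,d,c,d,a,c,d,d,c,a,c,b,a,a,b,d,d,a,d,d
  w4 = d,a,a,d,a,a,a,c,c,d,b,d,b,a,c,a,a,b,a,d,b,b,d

w1, w2, w4

w1: p0 → p0 → p0 → p1 → p1 → p4 → p3 → p4 → p2 → p2 → p2 → p2 → p2 → p2 → p4 → p1  → end p1, accepted
w2: p0 → p0 → p0 → p1 → p1 → p1 → p4 → p1 → p4 → p3 → p2 → p4 → p3 → p2 → p2 → p4 → p2 → p2 → p2 → p2 → p4 → p1 → p1 → p4 → p1  → end p1, accepted
w3: p0 → p1 → p4 → p1 → p4 → p1 → p4 → p2 → p2 → p2 → p1 → p4 → p2 → p4 → p1 → p4 → p3 → p2 → p2 → p2 → p2 → p2  → end p2, rejected
w4: p0 → p0 → p0 → p0 → p0 → p0 → p0 → p0 → p1 → p4 → p1 → p1 → p0 → p0 → p0 → p1 → p4 → p1 → p1 → p4 → p1 → p1 → p1 → p0  → end p0, accepted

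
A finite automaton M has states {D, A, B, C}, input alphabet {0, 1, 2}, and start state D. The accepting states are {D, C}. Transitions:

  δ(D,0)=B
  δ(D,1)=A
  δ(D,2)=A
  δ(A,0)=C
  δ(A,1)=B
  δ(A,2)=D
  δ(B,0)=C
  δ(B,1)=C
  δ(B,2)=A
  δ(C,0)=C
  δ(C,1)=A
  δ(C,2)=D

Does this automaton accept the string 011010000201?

start at D
read '0': D → B
read '1': B → C
read '1': C → A
read '0': A → C
read '1': C → A
read '0': A → C
read '0': C → C
read '0': C → C
read '0': C → C
read '2': C → D
read '0': D → B
read '1': B → C
End state C is accepting.

Yes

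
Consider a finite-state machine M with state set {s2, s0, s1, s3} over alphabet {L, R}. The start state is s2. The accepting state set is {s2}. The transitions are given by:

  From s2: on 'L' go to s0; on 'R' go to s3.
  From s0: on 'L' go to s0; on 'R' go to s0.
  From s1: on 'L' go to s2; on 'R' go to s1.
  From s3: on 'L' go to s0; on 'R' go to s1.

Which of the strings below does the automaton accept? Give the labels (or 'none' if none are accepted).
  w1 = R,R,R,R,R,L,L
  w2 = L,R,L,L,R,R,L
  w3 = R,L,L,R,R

none

w1: Trace: s2 -R-> s3 -R-> s1 -R-> s1 -R-> s1 -R-> s1 -L-> s2 -L-> s0  → end s0, rejected
w2: Trace: s2 -L-> s0 -R-> s0 -L-> s0 -L-> s0 -R-> s0 -R-> s0 -L-> s0  → end s0, rejected
w3: Trace: s2 -R-> s3 -L-> s0 -L-> s0 -R-> s0 -R-> s0  → end s0, rejected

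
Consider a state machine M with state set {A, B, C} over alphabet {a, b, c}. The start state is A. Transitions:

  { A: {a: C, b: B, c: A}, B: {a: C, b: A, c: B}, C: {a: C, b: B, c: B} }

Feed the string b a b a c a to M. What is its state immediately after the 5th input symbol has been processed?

B

Trace: A -b-> B -a-> C -b-> B -a-> C -c-> B
After 5 symbols: B.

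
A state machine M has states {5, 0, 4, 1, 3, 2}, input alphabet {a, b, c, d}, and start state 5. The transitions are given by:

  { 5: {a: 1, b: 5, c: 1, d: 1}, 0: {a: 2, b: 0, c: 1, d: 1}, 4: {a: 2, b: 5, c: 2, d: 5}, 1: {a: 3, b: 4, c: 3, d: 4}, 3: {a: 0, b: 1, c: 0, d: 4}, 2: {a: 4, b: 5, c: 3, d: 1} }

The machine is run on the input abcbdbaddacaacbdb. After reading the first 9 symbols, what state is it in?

4

5 → 1 → 4 → 2 → 5 → 1 → 4 → 2 → 1 → 4
After 9 symbols: 4.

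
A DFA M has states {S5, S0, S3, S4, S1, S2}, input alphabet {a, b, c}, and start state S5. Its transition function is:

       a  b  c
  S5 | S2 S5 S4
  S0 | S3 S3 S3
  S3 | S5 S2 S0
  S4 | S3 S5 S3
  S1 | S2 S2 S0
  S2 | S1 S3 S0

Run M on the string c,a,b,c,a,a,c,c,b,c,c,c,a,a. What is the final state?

S5 → S4 → S3 → S2 → S0 → S3 → S5 → S4 → S3 → S2 → S0 → S3 → S0 → S3 → S5

S5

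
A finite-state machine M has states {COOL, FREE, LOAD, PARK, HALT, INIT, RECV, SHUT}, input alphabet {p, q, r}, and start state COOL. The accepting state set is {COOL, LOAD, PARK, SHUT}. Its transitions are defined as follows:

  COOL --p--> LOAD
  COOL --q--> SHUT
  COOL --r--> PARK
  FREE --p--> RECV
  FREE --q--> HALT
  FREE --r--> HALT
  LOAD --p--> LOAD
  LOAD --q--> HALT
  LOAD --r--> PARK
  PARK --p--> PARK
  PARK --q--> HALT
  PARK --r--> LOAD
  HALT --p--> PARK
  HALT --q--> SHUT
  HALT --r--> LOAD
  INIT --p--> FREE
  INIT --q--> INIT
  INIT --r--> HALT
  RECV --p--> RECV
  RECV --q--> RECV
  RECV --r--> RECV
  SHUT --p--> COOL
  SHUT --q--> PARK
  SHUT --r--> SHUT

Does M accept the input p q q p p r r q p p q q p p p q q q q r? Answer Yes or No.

Yes

start at COOL
read 'p': COOL → LOAD
read 'q': LOAD → HALT
read 'q': HALT → SHUT
read 'p': SHUT → COOL
read 'p': COOL → LOAD
read 'r': LOAD → PARK
read 'r': PARK → LOAD
read 'q': LOAD → HALT
read 'p': HALT → PARK
read 'p': PARK → PARK
read 'q': PARK → HALT
read 'q': HALT → SHUT
read 'p': SHUT → COOL
read 'p': COOL → LOAD
read 'p': LOAD → LOAD
read 'q': LOAD → HALT
read 'q': HALT → SHUT
read 'q': SHUT → PARK
read 'q': PARK → HALT
read 'r': HALT → LOAD
End state LOAD is accepting.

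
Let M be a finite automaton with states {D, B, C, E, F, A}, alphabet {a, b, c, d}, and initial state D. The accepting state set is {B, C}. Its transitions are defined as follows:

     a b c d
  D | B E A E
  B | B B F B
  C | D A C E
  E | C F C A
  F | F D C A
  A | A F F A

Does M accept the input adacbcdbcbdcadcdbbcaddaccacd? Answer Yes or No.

No

D → B → B → B → F → D → A → A → F → C → A → A → F → F → A → F → A → F → D → A → A → A → A → A → F → C → D → A → A
End state A is not accepting.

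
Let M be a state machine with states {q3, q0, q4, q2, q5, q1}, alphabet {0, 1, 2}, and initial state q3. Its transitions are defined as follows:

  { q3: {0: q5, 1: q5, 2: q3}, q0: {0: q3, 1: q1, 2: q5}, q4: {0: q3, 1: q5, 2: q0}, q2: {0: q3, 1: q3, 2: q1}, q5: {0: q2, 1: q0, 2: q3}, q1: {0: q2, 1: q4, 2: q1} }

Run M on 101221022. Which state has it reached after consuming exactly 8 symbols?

start at q3
read '1': q3 → q5
read '0': q5 → q2
read '1': q2 → q3
read '2': q3 → q3
read '2': q3 → q3
read '1': q3 → q5
read '0': q5 → q2
read '2': q2 → q1
After 8 symbols: q1.

q1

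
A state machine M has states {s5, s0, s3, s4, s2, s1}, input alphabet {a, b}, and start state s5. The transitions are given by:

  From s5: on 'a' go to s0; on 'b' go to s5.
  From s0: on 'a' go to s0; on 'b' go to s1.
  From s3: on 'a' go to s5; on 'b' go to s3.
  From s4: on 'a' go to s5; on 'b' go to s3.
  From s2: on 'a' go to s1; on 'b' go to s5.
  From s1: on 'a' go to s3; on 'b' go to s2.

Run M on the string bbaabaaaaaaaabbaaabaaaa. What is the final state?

s0

Trace: s5 -b-> s5 -b-> s5 -a-> s0 -a-> s0 -b-> s1 -a-> s3 -a-> s5 -a-> s0 -a-> s0 -a-> s0 -a-> s0 -a-> s0 -a-> s0 -b-> s1 -b-> s2 -a-> s1 -a-> s3 -a-> s5 -b-> s5 -a-> s0 -a-> s0 -a-> s0 -a-> s0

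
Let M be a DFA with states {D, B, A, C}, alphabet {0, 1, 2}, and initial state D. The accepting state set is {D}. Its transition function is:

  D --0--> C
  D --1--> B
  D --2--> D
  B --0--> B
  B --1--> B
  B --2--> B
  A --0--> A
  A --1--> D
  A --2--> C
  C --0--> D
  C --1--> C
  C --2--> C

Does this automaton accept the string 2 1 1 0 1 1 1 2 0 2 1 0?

Trace: D -2-> D -1-> B -1-> B -0-> B -1-> B -1-> B -1-> B -2-> B -0-> B -2-> B -1-> B -0-> B
End state B is not accepting.

No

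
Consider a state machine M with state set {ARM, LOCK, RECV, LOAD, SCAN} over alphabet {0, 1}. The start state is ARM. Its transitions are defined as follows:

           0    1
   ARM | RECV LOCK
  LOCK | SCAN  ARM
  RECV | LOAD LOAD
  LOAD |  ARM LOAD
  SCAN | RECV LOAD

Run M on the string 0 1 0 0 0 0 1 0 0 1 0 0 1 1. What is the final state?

ARM → RECV → LOAD → ARM → RECV → LOAD → ARM → LOCK → SCAN → RECV → LOAD → ARM → RECV → LOAD → LOAD

LOAD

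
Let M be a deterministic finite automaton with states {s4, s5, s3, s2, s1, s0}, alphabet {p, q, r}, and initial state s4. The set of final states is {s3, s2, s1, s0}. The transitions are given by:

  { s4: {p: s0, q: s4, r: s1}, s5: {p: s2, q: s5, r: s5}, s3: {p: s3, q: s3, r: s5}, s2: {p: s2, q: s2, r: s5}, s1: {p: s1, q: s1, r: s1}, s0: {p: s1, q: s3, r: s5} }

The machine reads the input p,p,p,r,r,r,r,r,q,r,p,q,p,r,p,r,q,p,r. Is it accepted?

Yes

Trace: s4 -p-> s0 -p-> s1 -p-> s1 -r-> s1 -r-> s1 -r-> s1 -r-> s1 -r-> s1 -q-> s1 -r-> s1 -p-> s1 -q-> s1 -p-> s1 -r-> s1 -p-> s1 -r-> s1 -q-> s1 -p-> s1 -r-> s1
End state s1 is accepting.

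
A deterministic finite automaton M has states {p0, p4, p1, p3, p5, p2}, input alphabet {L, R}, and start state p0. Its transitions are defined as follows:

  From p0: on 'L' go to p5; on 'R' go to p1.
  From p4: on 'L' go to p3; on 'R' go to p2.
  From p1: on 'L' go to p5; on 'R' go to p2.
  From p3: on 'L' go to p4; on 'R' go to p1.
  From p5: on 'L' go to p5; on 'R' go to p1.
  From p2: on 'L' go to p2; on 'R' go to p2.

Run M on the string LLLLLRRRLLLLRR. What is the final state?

p2

Trace: p0 -L-> p5 -L-> p5 -L-> p5 -L-> p5 -L-> p5 -R-> p1 -R-> p2 -R-> p2 -L-> p2 -L-> p2 -L-> p2 -L-> p2 -R-> p2 -R-> p2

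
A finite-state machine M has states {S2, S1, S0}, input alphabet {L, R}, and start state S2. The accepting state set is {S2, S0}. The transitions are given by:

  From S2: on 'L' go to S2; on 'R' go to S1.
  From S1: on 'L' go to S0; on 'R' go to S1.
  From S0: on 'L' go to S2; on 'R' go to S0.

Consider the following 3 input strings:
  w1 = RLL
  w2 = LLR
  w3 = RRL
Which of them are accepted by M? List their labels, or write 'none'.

w1: Trace: S2 -R-> S1 -L-> S0 -L-> S2  → end S2, accepted
w2: Trace: S2 -L-> S2 -L-> S2 -R-> S1  → end S1, rejected
w3: Trace: S2 -R-> S1 -R-> S1 -L-> S0  → end S0, accepted

w1, w3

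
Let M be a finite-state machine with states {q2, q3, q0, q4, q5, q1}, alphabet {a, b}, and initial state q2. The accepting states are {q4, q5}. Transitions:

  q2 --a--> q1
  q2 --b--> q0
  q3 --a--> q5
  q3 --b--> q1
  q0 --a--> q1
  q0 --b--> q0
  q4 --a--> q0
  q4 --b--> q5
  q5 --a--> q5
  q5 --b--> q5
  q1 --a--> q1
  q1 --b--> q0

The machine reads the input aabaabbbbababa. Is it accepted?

No

q2 → q1 → q1 → q0 → q1 → q1 → q0 → q0 → q0 → q0 → q1 → q0 → q1 → q0 → q1
End state q1 is not accepting.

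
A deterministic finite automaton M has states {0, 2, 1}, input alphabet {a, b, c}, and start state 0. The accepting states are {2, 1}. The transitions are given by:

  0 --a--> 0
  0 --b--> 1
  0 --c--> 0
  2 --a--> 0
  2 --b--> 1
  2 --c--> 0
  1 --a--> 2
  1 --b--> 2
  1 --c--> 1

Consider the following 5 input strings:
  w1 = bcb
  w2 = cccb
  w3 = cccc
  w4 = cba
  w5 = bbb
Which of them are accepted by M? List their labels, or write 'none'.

w1, w2, w4, w5

w1: 0 → 1 → 1 → 2  → end 2, accepted
w2: 0 → 0 → 0 → 0 → 1  → end 1, accepted
w3: 0 → 0 → 0 → 0 → 0  → end 0, rejected
w4: 0 → 0 → 1 → 2  → end 2, accepted
w5: 0 → 1 → 2 → 1  → end 1, accepted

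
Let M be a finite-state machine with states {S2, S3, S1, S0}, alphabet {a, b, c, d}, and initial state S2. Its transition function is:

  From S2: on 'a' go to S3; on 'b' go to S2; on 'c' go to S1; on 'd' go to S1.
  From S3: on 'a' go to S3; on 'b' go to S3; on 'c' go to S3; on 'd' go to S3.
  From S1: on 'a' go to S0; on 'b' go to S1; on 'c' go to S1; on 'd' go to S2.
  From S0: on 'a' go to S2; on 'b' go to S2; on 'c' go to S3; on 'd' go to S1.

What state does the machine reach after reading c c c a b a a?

S2 → S1 → S1 → S1 → S0 → S2 → S3 → S3

S3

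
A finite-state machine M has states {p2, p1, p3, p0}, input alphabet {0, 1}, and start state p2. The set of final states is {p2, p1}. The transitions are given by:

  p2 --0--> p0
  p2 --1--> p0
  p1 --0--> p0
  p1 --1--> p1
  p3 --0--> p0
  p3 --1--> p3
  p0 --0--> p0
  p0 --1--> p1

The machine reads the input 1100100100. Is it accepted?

Trace: p2 -1-> p0 -1-> p1 -0-> p0 -0-> p0 -1-> p1 -0-> p0 -0-> p0 -1-> p1 -0-> p0 -0-> p0
End state p0 is not accepting.

No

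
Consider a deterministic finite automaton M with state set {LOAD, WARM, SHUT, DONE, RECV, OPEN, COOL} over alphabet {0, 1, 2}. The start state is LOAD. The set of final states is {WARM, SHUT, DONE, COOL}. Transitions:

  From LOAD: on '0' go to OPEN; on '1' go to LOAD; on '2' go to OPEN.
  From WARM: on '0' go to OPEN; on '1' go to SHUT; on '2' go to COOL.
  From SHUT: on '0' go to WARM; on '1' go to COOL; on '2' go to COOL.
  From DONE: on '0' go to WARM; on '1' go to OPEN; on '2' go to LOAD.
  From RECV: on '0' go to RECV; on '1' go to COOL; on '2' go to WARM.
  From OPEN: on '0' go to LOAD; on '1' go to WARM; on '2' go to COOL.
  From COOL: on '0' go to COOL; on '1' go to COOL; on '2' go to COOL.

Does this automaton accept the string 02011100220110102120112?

Yes

LOAD → OPEN → COOL → COOL → COOL → COOL → COOL → COOL → COOL → COOL → COOL → COOL → COOL → COOL → COOL → COOL → COOL → COOL → COOL → COOL → COOL → COOL → COOL → COOL
End state COOL is accepting.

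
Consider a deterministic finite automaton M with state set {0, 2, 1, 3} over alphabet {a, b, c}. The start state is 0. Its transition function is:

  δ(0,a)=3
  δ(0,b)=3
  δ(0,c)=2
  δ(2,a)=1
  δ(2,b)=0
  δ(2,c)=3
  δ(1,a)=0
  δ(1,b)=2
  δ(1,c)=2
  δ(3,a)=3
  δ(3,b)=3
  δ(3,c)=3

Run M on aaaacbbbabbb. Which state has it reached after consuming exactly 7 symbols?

3

start at 0
read 'a': 0 → 3
read 'a': 3 → 3
read 'a': 3 → 3
read 'a': 3 → 3
read 'c': 3 → 3
read 'b': 3 → 3
read 'b': 3 → 3
After 7 symbols: 3.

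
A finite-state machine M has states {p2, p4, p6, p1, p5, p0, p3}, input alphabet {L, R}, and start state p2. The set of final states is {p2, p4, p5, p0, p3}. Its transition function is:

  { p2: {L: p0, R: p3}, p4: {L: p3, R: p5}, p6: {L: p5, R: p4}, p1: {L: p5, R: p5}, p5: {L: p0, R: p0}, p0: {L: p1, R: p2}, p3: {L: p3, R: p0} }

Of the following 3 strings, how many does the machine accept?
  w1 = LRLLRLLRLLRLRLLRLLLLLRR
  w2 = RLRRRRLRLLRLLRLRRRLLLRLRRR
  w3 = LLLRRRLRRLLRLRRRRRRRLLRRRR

3

w1: p2 → p0 → p2 → p0 → p1 → p5 → p0 → p1 → p5 → p0 → p1 → p5 → p0 → p2 → p0 → p1 → p5 → p0 → p1 → p5 → p0 → p1 → p5 → p0  → end p0, accepted
w2: p2 → p3 → p3 → p0 → p2 → p3 → p0 → p1 → p5 → p0 → p1 → p5 → p0 → p1 → p5 → p0 → p2 → p3 → p0 → p1 → p5 → p0 → p2 → p0 → p2 → p3 → p0  → end p0, accepted
w3: p2 → p0 → p1 → p5 → p0 → p2 → p3 → p3 → p0 → p2 → p0 → p1 → p5 → p0 → p2 → p3 → p0 → p2 → p3 → p0 → p2 → p0 → p1 → p5 → p0 → p2 → p3  → end p3, accepted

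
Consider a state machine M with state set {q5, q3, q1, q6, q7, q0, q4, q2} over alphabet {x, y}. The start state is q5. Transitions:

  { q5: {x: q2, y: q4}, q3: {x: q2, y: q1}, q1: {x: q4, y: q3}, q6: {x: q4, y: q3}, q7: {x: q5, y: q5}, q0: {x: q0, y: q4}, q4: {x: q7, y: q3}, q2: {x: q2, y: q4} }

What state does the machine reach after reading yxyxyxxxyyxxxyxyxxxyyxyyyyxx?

start at q5
read 'y': q5 → q4
read 'x': q4 → q7
read 'y': q7 → q5
read 'x': q5 → q2
read 'y': q2 → q4
read 'x': q4 → q7
read 'x': q7 → q5
read 'x': q5 → q2
read 'y': q2 → q4
read 'y': q4 → q3
read 'x': q3 → q2
read 'x': q2 → q2
read 'x': q2 → q2
read 'y': q2 → q4
read 'x': q4 → q7
read 'y': q7 → q5
read 'x': q5 → q2
read 'x': q2 → q2
read 'x': q2 → q2
read 'y': q2 → q4
read 'y': q4 → q3
read 'x': q3 → q2
read 'y': q2 → q4
read 'y': q4 → q3
read 'y': q3 → q1
read 'y': q1 → q3
read 'x': q3 → q2
read 'x': q2 → q2

q2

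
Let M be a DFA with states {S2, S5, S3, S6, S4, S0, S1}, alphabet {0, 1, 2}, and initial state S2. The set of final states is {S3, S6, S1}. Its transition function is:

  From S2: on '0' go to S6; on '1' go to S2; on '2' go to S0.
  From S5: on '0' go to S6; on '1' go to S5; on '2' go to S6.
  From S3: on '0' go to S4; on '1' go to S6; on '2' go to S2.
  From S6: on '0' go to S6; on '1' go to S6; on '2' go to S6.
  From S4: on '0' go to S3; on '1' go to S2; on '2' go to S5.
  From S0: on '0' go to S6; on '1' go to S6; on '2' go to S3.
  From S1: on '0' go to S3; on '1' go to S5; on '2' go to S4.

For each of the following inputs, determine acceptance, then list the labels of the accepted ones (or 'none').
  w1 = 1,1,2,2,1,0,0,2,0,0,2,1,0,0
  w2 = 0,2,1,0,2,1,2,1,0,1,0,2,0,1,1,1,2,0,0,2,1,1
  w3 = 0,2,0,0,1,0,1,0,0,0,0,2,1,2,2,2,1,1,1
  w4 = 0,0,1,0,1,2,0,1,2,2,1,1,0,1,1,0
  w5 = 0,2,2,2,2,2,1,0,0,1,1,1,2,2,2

w1, w2, w3, w4, w5

w1: Trace: S2 -1-> S2 -1-> S2 -2-> S0 -2-> S3 -1-> S6 -0-> S6 -0-> S6 -2-> S6 -0-> S6 -0-> S6 -2-> S6 -1-> S6 -0-> S6 -0-> S6  → end S6, accepted
w2: Trace: S2 -0-> S6 -2-> S6 -1-> S6 -0-> S6 -2-> S6 -1-> S6 -2-> S6 -1-> S6 -0-> S6 -1-> S6 -0-> S6 -2-> S6 -0-> S6 -1-> S6 -1-> S6 -1-> S6 -2-> S6 -0-> S6 -0-> S6 -2-> S6 -1-> S6 -1-> S6  → end S6, accepted
w3: Trace: S2 -0-> S6 -2-> S6 -0-> S6 -0-> S6 -1-> S6 -0-> S6 -1-> S6 -0-> S6 -0-> S6 -0-> S6 -0-> S6 -2-> S6 -1-> S6 -2-> S6 -2-> S6 -2-> S6 -1-> S6 -1-> S6 -1-> S6  → end S6, accepted
w4: Trace: S2 -0-> S6 -0-> S6 -1-> S6 -0-> S6 -1-> S6 -2-> S6 -0-> S6 -1-> S6 -2-> S6 -2-> S6 -1-> S6 -1-> S6 -0-> S6 -1-> S6 -1-> S6 -0-> S6  → end S6, accepted
w5: Trace: S2 -0-> S6 -2-> S6 -2-> S6 -2-> S6 -2-> S6 -2-> S6 -1-> S6 -0-> S6 -0-> S6 -1-> S6 -1-> S6 -1-> S6 -2-> S6 -2-> S6 -2-> S6  → end S6, accepted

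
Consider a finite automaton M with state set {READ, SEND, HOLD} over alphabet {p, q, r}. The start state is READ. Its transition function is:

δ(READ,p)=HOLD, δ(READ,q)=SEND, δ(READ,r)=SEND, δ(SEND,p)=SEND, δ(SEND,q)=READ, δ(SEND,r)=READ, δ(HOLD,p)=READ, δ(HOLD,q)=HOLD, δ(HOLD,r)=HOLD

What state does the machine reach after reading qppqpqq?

HOLD

READ → SEND → SEND → SEND → READ → HOLD → HOLD → HOLD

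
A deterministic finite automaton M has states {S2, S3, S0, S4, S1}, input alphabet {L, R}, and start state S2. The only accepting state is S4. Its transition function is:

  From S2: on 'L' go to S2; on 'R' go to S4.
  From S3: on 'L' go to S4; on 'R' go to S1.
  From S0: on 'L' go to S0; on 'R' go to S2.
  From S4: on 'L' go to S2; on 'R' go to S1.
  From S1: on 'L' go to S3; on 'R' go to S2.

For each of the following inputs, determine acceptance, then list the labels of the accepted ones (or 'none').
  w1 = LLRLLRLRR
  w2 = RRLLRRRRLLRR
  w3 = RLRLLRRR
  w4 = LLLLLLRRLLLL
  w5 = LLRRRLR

w5

w1: Trace: S2 -L-> S2 -L-> S2 -R-> S4 -L-> S2 -L-> S2 -R-> S4 -L-> S2 -R-> S4 -R-> S1  → end S1, rejected
w2: Trace: S2 -R-> S4 -R-> S1 -L-> S3 -L-> S4 -R-> S1 -R-> S2 -R-> S4 -R-> S1 -L-> S3 -L-> S4 -R-> S1 -R-> S2  → end S2, rejected
w3: Trace: S2 -R-> S4 -L-> S2 -R-> S4 -L-> S2 -L-> S2 -R-> S4 -R-> S1 -R-> S2  → end S2, rejected
w4: Trace: S2 -L-> S2 -L-> S2 -L-> S2 -L-> S2 -L-> S2 -L-> S2 -R-> S4 -R-> S1 -L-> S3 -L-> S4 -L-> S2 -L-> S2  → end S2, rejected
w5: Trace: S2 -L-> S2 -L-> S2 -R-> S4 -R-> S1 -R-> S2 -L-> S2 -R-> S4  → end S4, accepted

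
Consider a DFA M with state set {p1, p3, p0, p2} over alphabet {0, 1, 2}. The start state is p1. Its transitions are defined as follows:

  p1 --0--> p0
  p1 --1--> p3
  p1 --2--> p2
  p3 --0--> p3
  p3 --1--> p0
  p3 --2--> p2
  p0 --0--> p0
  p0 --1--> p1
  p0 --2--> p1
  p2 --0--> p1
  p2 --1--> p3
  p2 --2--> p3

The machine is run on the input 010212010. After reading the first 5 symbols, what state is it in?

p3

p1 → p0 → p1 → p0 → p1 → p3
After 5 symbols: p3.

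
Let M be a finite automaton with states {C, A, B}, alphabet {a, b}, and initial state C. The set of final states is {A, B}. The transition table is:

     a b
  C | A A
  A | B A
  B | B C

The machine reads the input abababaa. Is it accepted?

Yes

C → A → A → B → C → A → A → B → B
End state B is accepting.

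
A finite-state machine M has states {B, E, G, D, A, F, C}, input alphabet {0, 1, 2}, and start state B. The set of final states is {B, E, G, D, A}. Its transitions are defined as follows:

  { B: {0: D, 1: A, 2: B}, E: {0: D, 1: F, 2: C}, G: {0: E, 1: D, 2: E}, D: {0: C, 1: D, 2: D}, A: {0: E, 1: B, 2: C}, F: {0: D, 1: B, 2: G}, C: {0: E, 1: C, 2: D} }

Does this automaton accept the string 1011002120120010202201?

No

start at B
read '1': B → A
read '0': A → E
read '1': E → F
read '1': F → B
read '0': B → D
read '0': D → C
read '2': C → D
read '1': D → D
read '2': D → D
read '0': D → C
read '1': C → C
read '2': C → D
read '0': D → C
read '0': C → E
read '1': E → F
read '0': F → D
read '2': D → D
read '0': D → C
read '2': C → D
read '2': D → D
read '0': D → C
read '1': C → C
End state C is not accepting.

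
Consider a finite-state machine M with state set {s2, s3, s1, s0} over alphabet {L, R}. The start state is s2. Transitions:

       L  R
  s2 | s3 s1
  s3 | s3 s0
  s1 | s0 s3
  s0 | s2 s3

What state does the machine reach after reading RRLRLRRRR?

start at s2
read 'R': s2 → s1
read 'R': s1 → s3
read 'L': s3 → s3
read 'R': s3 → s0
read 'L': s0 → s2
read 'R': s2 → s1
read 'R': s1 → s3
read 'R': s3 → s0
read 'R': s0 → s3

s3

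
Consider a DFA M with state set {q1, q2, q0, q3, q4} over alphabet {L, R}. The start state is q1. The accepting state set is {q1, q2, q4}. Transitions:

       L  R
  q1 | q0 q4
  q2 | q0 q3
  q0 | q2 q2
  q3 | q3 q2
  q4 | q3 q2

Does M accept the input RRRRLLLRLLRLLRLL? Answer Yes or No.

start at q1
read 'R': q1 → q4
read 'R': q4 → q2
read 'R': q2 → q3
read 'R': q3 → q2
read 'L': q2 → q0
read 'L': q0 → q2
read 'L': q2 → q0
read 'R': q0 → q2
read 'L': q2 → q0
read 'L': q0 → q2
read 'R': q2 → q3
read 'L': q3 → q3
read 'L': q3 → q3
read 'R': q3 → q2
read 'L': q2 → q0
read 'L': q0 → q2
End state q2 is accepting.

Yes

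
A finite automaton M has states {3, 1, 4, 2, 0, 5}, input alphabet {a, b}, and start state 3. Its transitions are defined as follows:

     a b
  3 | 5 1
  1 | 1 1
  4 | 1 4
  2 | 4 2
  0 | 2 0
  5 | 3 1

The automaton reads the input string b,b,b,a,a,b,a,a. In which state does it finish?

1

Trace: 3 -b-> 1 -b-> 1 -b-> 1 -a-> 1 -a-> 1 -b-> 1 -a-> 1 -a-> 1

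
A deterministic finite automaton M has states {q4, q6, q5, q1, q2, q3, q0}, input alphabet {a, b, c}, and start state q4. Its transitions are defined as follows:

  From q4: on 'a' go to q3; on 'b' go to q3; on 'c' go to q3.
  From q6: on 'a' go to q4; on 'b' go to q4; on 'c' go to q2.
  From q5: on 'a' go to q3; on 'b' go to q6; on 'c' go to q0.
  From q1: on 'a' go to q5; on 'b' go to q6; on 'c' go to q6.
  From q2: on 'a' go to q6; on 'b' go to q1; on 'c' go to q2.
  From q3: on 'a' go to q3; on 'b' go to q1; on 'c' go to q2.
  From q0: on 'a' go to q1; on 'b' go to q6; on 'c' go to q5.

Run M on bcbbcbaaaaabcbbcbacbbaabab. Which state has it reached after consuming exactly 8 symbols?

start at q4
read 'b': q4 → q3
read 'c': q3 → q2
read 'b': q2 → q1
read 'b': q1 → q6
read 'c': q6 → q2
read 'b': q2 → q1
read 'a': q1 → q5
read 'a': q5 → q3
After 8 symbols: q3.

q3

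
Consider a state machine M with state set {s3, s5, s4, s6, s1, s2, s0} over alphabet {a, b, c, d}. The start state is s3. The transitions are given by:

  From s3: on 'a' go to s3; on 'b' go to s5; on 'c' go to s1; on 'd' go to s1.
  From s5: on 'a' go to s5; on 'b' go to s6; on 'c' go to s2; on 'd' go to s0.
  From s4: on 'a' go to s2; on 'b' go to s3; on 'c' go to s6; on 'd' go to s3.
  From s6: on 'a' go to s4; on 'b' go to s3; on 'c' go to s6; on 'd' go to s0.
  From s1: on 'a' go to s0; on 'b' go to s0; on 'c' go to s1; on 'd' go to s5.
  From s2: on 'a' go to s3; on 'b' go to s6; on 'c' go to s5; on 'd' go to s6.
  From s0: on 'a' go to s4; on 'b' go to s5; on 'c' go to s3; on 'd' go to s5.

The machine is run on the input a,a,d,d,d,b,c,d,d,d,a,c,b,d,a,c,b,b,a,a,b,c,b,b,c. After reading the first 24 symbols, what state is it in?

s5

start at s3
read 'a': s3 → s3
read 'a': s3 → s3
read 'd': s3 → s1
read 'd': s1 → s5
read 'd': s5 → s0
read 'b': s0 → s5
read 'c': s5 → s2
read 'd': s2 → s6
read 'd': s6 → s0
read 'd': s0 → s5
read 'a': s5 → s5
read 'c': s5 → s2
read 'b': s2 → s6
read 'd': s6 → s0
read 'a': s0 → s4
read 'c': s4 → s6
read 'b': s6 → s3
read 'b': s3 → s5
read 'a': s5 → s5
read 'a': s5 → s5
read 'b': s5 → s6
read 'c': s6 → s6
read 'b': s6 → s3
read 'b': s3 → s5
After 24 symbols: s5.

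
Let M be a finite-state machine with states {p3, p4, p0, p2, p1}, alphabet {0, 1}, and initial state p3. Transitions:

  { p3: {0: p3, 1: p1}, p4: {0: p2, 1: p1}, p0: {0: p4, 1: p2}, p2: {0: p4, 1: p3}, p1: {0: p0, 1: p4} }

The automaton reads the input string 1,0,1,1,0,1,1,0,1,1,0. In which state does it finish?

p0

p3 → p1 → p0 → p2 → p3 → p3 → p1 → p4 → p2 → p3 → p1 → p0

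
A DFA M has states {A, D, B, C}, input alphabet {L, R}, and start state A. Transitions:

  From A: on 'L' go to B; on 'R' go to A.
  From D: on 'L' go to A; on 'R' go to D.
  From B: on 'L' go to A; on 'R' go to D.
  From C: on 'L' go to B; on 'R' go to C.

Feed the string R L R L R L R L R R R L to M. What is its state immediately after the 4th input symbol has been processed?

start at A
read 'R': A → A
read 'L': A → B
read 'R': B → D
read 'L': D → A
After 4 symbols: A.

A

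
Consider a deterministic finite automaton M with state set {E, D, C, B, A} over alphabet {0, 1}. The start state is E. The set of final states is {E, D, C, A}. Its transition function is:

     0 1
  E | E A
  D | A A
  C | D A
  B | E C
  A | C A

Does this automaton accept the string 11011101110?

Yes

E → A → A → C → A → A → A → C → A → A → A → C
End state C is accepting.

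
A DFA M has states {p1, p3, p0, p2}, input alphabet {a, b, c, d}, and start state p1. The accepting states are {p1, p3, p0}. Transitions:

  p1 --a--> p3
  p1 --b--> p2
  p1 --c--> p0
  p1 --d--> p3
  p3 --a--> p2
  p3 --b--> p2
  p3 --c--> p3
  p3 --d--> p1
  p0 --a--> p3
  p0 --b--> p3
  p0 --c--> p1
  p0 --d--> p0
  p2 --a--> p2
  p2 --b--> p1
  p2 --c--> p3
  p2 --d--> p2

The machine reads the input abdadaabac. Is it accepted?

Yes

Trace: p1 -a-> p3 -b-> p2 -d-> p2 -a-> p2 -d-> p2 -a-> p2 -a-> p2 -b-> p1 -a-> p3 -c-> p3
End state p3 is accepting.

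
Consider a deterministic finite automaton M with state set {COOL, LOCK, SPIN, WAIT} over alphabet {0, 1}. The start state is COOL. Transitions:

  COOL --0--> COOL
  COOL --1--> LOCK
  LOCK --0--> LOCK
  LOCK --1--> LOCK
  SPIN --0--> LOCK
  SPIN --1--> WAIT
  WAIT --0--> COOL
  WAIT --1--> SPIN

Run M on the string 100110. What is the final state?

COOL → LOCK → LOCK → LOCK → LOCK → LOCK → LOCK

LOCK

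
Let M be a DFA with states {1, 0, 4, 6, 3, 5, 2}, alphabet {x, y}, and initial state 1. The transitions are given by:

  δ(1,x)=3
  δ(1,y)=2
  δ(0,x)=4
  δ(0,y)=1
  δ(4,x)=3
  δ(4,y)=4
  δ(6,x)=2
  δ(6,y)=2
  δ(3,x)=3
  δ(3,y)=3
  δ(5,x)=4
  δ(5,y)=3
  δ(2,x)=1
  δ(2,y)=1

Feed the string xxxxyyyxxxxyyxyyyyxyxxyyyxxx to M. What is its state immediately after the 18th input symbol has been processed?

3

Trace: 1 -x-> 3 -x-> 3 -x-> 3 -x-> 3 -y-> 3 -y-> 3 -y-> 3 -x-> 3 -x-> 3 -x-> 3 -x-> 3 -y-> 3 -y-> 3 -x-> 3 -y-> 3 -y-> 3 -y-> 3 -y-> 3
After 18 symbols: 3.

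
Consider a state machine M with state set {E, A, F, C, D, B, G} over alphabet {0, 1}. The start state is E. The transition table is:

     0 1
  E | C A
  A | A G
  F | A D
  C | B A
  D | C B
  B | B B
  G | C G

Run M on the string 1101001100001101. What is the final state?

B

start at E
read '1': E → A
read '1': A → G
read '0': G → C
read '1': C → A
read '0': A → A
read '0': A → A
read '1': A → G
read '1': G → G
read '0': G → C
read '0': C → B
read '0': B → B
read '0': B → B
read '1': B → B
read '1': B → B
read '0': B → B
read '1': B → B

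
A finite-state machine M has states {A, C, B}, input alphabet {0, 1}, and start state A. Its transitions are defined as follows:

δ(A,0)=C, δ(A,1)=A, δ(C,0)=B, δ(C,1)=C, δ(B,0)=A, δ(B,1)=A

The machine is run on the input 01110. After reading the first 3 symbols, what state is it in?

C

Trace: A -0-> C -1-> C -1-> C
After 3 symbols: C.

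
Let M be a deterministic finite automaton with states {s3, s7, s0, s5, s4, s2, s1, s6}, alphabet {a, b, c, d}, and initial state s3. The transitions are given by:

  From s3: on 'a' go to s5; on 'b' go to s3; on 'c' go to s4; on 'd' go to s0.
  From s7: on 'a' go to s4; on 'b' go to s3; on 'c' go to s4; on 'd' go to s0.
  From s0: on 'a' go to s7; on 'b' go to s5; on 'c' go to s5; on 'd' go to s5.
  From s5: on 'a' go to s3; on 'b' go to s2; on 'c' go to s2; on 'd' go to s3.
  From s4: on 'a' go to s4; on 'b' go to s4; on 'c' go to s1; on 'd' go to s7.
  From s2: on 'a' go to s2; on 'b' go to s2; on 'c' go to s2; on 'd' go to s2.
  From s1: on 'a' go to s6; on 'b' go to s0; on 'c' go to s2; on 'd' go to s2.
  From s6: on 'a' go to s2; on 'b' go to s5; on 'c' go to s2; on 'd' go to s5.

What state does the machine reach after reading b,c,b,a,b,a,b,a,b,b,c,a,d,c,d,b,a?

start at s3
read 'b': s3 → s3
read 'c': s3 → s4
read 'b': s4 → s4
read 'a': s4 → s4
read 'b': s4 → s4
read 'a': s4 → s4
read 'b': s4 → s4
read 'a': s4 → s4
read 'b': s4 → s4
read 'b': s4 → s4
read 'c': s4 → s1
read 'a': s1 → s6
read 'd': s6 → s5
read 'c': s5 → s2
read 'd': s2 → s2
read 'b': s2 → s2
read 'a': s2 → s2

s2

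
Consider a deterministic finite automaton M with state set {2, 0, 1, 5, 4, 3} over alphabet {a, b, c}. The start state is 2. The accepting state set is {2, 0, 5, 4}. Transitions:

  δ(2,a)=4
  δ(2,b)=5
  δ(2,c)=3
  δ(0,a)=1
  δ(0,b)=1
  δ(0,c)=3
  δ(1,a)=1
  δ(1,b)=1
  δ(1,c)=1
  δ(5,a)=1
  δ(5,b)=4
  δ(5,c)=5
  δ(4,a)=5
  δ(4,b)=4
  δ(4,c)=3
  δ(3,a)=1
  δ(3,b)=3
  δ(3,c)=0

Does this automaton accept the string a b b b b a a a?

Trace: 2 -a-> 4 -b-> 4 -b-> 4 -b-> 4 -b-> 4 -a-> 5 -a-> 1 -a-> 1
End state 1 is not accepting.

No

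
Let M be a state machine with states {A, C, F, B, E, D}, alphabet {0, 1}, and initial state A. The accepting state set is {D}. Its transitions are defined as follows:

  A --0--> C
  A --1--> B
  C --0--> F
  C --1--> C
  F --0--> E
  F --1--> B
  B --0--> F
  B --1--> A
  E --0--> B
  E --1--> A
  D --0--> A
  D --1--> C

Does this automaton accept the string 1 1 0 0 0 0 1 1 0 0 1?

A → B → A → C → F → E → B → A → B → F → E → A
End state A is not accepting.

No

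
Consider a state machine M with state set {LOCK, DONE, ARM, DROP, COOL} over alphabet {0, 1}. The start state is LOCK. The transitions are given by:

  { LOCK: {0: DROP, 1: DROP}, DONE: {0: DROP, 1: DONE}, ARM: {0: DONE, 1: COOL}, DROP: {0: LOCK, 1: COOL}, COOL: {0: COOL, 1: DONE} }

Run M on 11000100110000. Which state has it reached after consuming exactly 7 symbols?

DROP

LOCK → DROP → COOL → COOL → COOL → COOL → DONE → DROP
After 7 symbols: DROP.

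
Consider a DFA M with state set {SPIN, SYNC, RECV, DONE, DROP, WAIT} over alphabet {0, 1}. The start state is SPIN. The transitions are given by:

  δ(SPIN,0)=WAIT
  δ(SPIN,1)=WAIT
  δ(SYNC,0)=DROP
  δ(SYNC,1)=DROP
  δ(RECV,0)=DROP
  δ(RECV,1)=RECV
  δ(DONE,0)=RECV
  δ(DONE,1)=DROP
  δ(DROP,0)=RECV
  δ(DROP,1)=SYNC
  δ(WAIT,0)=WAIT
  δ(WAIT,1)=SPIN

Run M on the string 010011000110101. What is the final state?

SPIN

start at SPIN
read '0': SPIN → WAIT
read '1': WAIT → SPIN
read '0': SPIN → WAIT
read '0': WAIT → WAIT
read '1': WAIT → SPIN
read '1': SPIN → WAIT
read '0': WAIT → WAIT
read '0': WAIT → WAIT
read '0': WAIT → WAIT
read '1': WAIT → SPIN
read '1': SPIN → WAIT
read '0': WAIT → WAIT
read '1': WAIT → SPIN
read '0': SPIN → WAIT
read '1': WAIT → SPIN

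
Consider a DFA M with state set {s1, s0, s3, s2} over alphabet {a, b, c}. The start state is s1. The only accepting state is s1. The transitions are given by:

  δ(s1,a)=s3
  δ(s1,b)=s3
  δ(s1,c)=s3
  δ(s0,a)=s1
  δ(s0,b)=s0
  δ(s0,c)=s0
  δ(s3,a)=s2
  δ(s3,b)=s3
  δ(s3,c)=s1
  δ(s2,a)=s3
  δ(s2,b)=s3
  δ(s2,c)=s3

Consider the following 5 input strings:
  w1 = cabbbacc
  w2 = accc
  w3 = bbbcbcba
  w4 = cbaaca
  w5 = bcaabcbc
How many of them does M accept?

w1:
  start at s1
  read 'c': s1 → s3
  read 'a': s3 → s2
  read 'b': s2 → s3
  read 'b': s3 → s3
  read 'b': s3 → s3
  read 'a': s3 → s2
  read 'c': s2 → s3
  read 'c': s3 → s1
  end s1, accepted
w2:
  start at s1
  read 'a': s1 → s3
  read 'c': s3 → s1
  read 'c': s1 → s3
  read 'c': s3 → s1
  end s1, accepted
w3:
  start at s1
  read 'b': s1 → s3
  read 'b': s3 → s3
  read 'b': s3 → s3
  read 'c': s3 → s1
  read 'b': s1 → s3
  read 'c': s3 → s1
  read 'b': s1 → s3
  read 'a': s3 → s2
  end s2, rejected
w4:
  start at s1
  read 'c': s1 → s3
  read 'b': s3 → s3
  read 'a': s3 → s2
  read 'a': s2 → s3
  read 'c': s3 → s1
  read 'a': s1 → s3
  end s3, rejected
w5:
  start at s1
  read 'b': s1 → s3
  read 'c': s3 → s1
  read 'a': s1 → s3
  read 'a': s3 → s2
  read 'b': s2 → s3
  read 'c': s3 → s1
  read 'b': s1 → s3
  read 'c': s3 → s1
  end s1, accepted

3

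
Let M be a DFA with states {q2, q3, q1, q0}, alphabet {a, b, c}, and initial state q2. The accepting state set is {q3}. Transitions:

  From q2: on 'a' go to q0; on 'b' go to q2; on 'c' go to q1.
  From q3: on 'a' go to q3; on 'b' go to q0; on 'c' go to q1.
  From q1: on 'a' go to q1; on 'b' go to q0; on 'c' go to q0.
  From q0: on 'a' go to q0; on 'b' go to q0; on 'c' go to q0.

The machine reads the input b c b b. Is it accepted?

q2 → q2 → q1 → q0 → q0
End state q0 is not accepting.

No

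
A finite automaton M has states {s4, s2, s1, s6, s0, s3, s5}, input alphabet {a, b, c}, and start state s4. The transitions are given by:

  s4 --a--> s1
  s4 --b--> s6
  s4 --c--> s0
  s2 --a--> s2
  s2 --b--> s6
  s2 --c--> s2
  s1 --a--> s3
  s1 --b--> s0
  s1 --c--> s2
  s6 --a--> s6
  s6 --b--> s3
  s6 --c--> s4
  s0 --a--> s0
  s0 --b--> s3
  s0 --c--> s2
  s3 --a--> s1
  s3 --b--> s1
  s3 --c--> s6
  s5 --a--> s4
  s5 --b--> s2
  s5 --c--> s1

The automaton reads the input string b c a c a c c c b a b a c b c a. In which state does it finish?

s1

start at s4
read 'b': s4 → s6
read 'c': s6 → s4
read 'a': s4 → s1
read 'c': s1 → s2
read 'a': s2 → s2
read 'c': s2 → s2
read 'c': s2 → s2
read 'c': s2 → s2
read 'b': s2 → s6
read 'a': s6 → s6
read 'b': s6 → s3
read 'a': s3 → s1
read 'c': s1 → s2
read 'b': s2 → s6
read 'c': s6 → s4
read 'a': s4 → s1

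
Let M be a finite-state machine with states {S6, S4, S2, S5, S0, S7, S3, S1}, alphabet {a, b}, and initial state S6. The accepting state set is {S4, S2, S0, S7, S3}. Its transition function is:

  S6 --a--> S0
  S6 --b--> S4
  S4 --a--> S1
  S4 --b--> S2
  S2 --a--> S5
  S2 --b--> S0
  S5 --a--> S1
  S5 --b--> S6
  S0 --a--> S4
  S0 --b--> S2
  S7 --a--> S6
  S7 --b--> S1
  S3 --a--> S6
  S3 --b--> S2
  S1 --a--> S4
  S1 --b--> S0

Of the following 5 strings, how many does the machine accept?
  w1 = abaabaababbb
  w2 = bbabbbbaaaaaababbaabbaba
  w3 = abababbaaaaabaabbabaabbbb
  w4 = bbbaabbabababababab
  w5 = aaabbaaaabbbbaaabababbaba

w1: S6 → S0 → S2 → S5 → S1 → S0 → S4 → S1 → S0 → S4 → S2 → S0 → S2  → end S2, accepted
w2: S6 → S4 → S2 → S5 → S6 → S4 → S2 → S0 → S4 → S1 → S4 → S1 → S4 → S1 → S0 → S4 → S2 → S0 → S4 → S1 → S0 → S2 → S5 → S6 → S0  → end S0, accepted
w3: S6 → S0 → S2 → S5 → S6 → S0 → S2 → S0 → S4 → S1 → S4 → S1 → S4 → S2 → S5 → S1 → S0 → S2 → S5 → S6 → S0 → S4 → S2 → S0 → S2 → S0  → end S0, accepted
w4: S6 → S4 → S2 → S0 → S4 → S1 → S0 → S2 → S5 → S6 → S0 → S2 → S5 → S6 → S0 → S2 → S5 → S6 → S0 → S2  → end S2, accepted
w5: S6 → S0 → S4 → S1 → S0 → S2 → S5 → S1 → S4 → S1 → S0 → S2 → S0 → S2 → S5 → S1 → S4 → S2 → S5 → S6 → S0 → S2 → S0 → S4 → S2 → S5  → end S5, rejected

4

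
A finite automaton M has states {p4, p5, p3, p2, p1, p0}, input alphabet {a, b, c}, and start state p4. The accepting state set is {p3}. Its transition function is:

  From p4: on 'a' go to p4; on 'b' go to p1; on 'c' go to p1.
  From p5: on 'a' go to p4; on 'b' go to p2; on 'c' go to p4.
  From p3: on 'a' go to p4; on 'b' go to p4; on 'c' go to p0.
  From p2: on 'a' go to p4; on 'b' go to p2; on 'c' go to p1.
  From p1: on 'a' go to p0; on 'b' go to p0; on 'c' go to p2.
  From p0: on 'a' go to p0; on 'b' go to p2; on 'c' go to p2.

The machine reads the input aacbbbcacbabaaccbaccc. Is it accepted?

p4 → p4 → p4 → p1 → p0 → p2 → p2 → p1 → p0 → p2 → p2 → p4 → p1 → p0 → p0 → p2 → p1 → p0 → p0 → p2 → p1 → p2
End state p2 is not accepting.

No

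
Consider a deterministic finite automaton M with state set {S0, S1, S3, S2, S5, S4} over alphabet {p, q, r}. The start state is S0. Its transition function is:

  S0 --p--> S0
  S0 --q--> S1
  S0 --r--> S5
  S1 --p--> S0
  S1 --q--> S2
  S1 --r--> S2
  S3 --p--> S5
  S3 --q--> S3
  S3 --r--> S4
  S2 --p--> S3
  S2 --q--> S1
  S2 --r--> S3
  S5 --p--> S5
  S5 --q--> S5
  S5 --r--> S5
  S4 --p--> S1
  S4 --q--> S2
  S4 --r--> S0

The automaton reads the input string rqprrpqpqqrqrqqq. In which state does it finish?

S5

Trace: S0 -r-> S5 -q-> S5 -p-> S5 -r-> S5 -r-> S5 -p-> S5 -q-> S5 -p-> S5 -q-> S5 -q-> S5 -r-> S5 -q-> S5 -r-> S5 -q-> S5 -q-> S5 -q-> S5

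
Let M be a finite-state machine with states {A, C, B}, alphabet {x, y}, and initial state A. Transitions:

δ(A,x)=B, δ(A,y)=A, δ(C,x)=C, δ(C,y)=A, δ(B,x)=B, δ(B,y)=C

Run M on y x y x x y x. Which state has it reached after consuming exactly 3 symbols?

Trace: A -y-> A -x-> B -y-> C
After 3 symbols: C.

C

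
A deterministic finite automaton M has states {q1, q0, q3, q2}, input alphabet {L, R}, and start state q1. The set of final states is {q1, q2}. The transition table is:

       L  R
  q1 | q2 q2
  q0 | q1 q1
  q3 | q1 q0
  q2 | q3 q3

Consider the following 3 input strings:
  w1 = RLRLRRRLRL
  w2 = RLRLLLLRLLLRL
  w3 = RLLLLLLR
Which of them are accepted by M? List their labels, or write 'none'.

w1: q1 → q2 → q3 → q0 → q1 → q2 → q3 → q0 → q1 → q2 → q3  → end q3, rejected
w2: q1 → q2 → q3 → q0 → q1 → q2 → q3 → q1 → q2 → q3 → q1 → q2 → q3 → q1  → end q1, accepted
w3: q1 → q2 → q3 → q1 → q2 → q3 → q1 → q2 → q3  → end q3, rejected

w2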